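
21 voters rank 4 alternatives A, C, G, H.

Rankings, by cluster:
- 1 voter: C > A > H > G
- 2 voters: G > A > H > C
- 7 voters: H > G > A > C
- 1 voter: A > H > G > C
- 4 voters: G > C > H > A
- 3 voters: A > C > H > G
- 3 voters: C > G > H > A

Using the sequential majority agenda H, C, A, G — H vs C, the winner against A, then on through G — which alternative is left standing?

Round 1: H vs C — 10–11, C advances.
Round 2: C vs A — 8–13, A advances.
Round 3: A vs G — 5–16, G advances.
The agenda winner is G.

G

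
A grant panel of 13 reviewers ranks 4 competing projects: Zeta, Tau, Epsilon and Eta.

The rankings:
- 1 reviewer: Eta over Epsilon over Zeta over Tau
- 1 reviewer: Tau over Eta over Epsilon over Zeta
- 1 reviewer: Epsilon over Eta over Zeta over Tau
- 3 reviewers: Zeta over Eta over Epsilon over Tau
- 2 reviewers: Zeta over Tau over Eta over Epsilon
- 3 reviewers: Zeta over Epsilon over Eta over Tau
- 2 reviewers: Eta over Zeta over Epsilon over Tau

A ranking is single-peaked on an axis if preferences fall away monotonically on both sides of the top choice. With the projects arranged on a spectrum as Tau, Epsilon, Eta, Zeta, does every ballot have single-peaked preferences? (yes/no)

no

Axis positions: Tau=1, Epsilon=2, Eta=3, Zeta=4.
Bloc 1 (peak Eta at position 3): ranking walks positions 3-2-4-1, expanding outward from the peak — single-peaked.
Bloc 2: ranking walks positions 1-3-2-4; Eta is ranked above Epsilon even though Epsilon lies between Eta and the peak Tau on the axis — preferences dip and rise again. Not single-peaked.
Bloc 3 (peak Epsilon at position 2): ranking walks positions 2-3-4-1, expanding outward from the peak — single-peaked.
Bloc 4 (peak Zeta at position 4): ranking walks positions 4-3-2-1, expanding outward from the peak — single-peaked.
Bloc 5: ranking walks positions 4-1-3-2; Tau is ranked above Eta even though Eta lies between Tau and the peak Zeta on the axis — preferences dip and rise again. Not single-peaked.
Bloc 6: ranking walks positions 4-2-3-1; Epsilon is ranked above Eta even though Eta lies between Epsilon and the peak Zeta on the axis — preferences dip and rise again. Not single-peaked.
Bloc 7 (peak Eta at position 3): ranking walks positions 3-4-2-1, expanding outward from the peak — single-peaked.
Bloc 2 violates single-peakedness, so the profile is not single-peaked on this axis.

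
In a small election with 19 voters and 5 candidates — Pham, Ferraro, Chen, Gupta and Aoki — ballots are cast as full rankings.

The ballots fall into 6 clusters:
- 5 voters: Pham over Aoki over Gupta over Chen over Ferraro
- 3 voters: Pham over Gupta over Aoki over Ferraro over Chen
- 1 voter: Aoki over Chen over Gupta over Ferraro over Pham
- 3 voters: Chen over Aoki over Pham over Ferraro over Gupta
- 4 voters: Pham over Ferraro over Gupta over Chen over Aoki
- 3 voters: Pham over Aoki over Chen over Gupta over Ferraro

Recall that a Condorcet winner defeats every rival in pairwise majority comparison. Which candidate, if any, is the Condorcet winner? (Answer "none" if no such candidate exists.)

Pham

Pairwise majorities:
Pham vs Ferraro: Pham wins 18–1.
Pham vs Chen: Pham wins 15–4.
Pham vs Gupta: Pham preferred on 5+3+3+4+3 = 18 ballots; Pham wins 18–1.
Pham vs Aoki: Pham wins 15–4.
Ferraro–Chen: Chen 12–7.
Ferraro vs Gupta: Gupta wins 12–7.
Ferraro vs Aoki: Ferraro preferred on 4 ballots; Aoki wins 15–4.
Chen vs Gupta: 7 to 12, Gupta.
Chen vs Aoki: 7 to 12, Aoki.
Gupta vs Aoki: Aoki, 12–7.
Pham wins every pairwise contest, so Pham is the Condorcet winner.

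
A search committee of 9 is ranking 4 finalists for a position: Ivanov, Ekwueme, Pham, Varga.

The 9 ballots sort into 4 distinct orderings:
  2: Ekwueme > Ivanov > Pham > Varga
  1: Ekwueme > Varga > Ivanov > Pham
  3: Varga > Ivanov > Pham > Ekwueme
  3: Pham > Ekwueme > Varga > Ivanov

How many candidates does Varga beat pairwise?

Varga against each rival (9 committee members):
Varga–Ivanov: Varga 7–2.
Varga vs Ekwueme: 3 for Varga, 6 for Ekwueme — Ekwueme by 6–3.
Varga vs Pham: Pham, 5–4.
Varga beats Ivanov; loses to Ekwueme, Pham — 1 pairwise win.

1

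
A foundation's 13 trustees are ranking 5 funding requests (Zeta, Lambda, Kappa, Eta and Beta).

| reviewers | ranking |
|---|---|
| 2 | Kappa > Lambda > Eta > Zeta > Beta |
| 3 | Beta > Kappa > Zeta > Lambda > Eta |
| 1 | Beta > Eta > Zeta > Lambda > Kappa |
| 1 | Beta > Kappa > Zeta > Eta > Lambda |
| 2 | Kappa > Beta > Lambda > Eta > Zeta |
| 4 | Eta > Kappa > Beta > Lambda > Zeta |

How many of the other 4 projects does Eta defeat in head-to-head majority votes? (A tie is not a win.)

Eta against each rival (13 reviewers):
Eta vs Zeta: Eta preferred on 2+1+2+4 = 9 ballots; Eta wins 9–4.
Eta vs Lambda: 1+1+4 = 6 for Eta, 7 for Lambda — Lambda by 7–6.
Eta vs Kappa: Kappa wins 8–5.
Eta vs Beta: Beta wins 7–6.
Eta beats Zeta; loses to Lambda, Kappa, Beta — 1 pairwise win.

1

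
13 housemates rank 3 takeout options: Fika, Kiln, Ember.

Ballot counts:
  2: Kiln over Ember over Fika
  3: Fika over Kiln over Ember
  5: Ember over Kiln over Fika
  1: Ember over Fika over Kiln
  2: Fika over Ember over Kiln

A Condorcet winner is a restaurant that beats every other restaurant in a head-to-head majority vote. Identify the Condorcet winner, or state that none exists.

Check each pair by majority over 13 ballots:
Fika–Kiln: Kiln 7–6.
Fika vs Ember: Ember, 8–5.
Kiln–Ember: Ember 8–5.
Ember defeats every rival head-to-head and is the Condorcet winner.

Ember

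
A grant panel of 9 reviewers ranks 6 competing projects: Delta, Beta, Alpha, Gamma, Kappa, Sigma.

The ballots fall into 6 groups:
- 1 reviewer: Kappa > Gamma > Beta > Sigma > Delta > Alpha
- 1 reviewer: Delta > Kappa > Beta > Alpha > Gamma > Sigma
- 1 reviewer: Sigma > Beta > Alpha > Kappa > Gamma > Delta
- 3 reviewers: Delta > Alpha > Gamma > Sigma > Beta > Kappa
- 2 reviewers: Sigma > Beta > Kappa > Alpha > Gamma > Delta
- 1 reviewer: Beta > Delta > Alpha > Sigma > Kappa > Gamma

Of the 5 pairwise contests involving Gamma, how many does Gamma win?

1

Gamma against each rival (9 reviewers):
Gamma vs Delta: 1+1+2 = 4 for Gamma, 5 for Delta — Delta by 5–4.
Gamma vs Beta: Beta, 5–4.
Gamma vs Alpha: 1 for Gamma, 8 for Alpha — Alpha by 8–1.
Gamma vs Kappa: Kappa wins 6–3.
Gamma vs Sigma: Gamma wins 5–4.
Gamma beats Sigma; loses to Delta, Beta, Alpha, Kappa — 1 pairwise win.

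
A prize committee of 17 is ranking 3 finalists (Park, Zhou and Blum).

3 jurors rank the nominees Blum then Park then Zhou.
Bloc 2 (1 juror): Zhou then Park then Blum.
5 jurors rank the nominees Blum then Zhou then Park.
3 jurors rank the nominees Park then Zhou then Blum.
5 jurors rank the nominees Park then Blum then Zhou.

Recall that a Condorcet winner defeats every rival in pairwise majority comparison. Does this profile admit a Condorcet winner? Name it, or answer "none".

Check each pair by majority over 17 ballots:
Park vs Zhou: Park, 11–6.
Park vs Blum: Park, 9–8.
Zhou vs Blum: Blum wins 13–4.
Park beats each of Zhou, Blum — Park is the Condorcet winner.

Park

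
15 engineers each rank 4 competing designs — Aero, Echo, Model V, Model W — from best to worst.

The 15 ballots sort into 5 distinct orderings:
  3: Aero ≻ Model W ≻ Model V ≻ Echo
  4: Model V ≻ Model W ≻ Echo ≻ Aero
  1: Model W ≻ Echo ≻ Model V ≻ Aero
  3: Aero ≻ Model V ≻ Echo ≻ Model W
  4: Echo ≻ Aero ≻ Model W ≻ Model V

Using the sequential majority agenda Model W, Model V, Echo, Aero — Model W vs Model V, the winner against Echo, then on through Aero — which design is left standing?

Round 1: Model W vs Model V — 8–7, Model W advances.
Round 2: Model W vs Echo — 8–7, Model W advances.
Round 3: Model W vs Aero — 5–10, Aero advances.
Aero survives the agenda.

Aero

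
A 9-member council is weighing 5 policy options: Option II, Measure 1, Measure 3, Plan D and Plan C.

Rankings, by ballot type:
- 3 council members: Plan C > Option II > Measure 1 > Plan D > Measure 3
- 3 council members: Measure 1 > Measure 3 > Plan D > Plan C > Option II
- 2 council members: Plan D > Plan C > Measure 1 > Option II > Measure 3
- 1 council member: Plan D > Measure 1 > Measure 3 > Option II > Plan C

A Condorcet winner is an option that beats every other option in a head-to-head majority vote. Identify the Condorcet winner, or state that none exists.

Pairwise majorities:
Option II vs Measure 1: Measure 1, 6–3.
Option II vs Measure 3: Option II preferred on 3+2 = 5 ballots; Option II wins 5–4.
Option II vs Plan D: 3 for Option II, 6 for Plan D — Plan D by 6–3.
Option II vs Plan C: Plan C, 8–1.
Measure 1 vs Measure 3: Measure 1, 9–0.
Measure 1 vs Plan D: 6 to 3, Measure 1.
Measure 1 vs Plan C: Measure 1 preferred on 3+1 = 4 ballots; Plan C wins 5–4.
Measure 3 vs Plan D: Measure 3 preferred on 3 ballots; Plan D wins 6–3.
Measure 3 vs Plan C: Measure 3 is ranked higher on 3+1 = 4 ballots, Plan C on 5. Plan C wins 5–4.
Plan D vs Plan C: Plan D preferred on 3+2+1 = 6 ballots; Plan D wins 6–3.
Every option loses at least once (Option II loses to Measure 1; Measure 1 loses to Plan C; Measure 3 loses to Option II; Plan D loses to Measure 1; Plan C loses to Plan D). The majority relation contains the cycle Measure 1 > Plan D > Plan C > Measure 1, so there is no Condorcet winner.

none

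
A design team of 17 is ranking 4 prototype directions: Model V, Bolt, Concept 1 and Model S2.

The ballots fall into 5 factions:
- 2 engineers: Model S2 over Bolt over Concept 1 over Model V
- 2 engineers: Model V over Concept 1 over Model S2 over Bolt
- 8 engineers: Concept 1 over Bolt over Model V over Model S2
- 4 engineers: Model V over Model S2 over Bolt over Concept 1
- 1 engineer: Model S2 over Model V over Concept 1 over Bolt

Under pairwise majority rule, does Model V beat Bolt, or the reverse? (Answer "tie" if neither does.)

Ballots ranking Model V above Bolt: 2 + 4 + 1 = 7.
Ballots ranking Bolt above Model V: 17 − 7 = 10.
Bolt wins the head-to-head 10–7.

Bolt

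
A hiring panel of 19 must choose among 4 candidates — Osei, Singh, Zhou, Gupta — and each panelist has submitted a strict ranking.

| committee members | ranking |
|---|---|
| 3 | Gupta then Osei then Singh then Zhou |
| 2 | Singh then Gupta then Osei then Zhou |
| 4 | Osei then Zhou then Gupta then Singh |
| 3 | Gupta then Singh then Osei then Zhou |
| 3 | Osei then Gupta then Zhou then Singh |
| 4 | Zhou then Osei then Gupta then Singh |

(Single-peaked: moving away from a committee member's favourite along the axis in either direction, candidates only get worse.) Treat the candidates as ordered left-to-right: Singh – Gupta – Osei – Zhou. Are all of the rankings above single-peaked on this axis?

yes

Axis positions: Singh=1, Gupta=2, Osei=3, Zhou=4.
Type 1 (peak Gupta at position 2): ranking walks positions 2-3-1-4, expanding outward from the peak — single-peaked.
Type 2 (peak Singh at position 1): ranking walks positions 1-2-3-4, expanding outward from the peak — single-peaked.
Type 3 (peak Osei at position 3): ranking walks positions 3-4-2-1, expanding outward from the peak — single-peaked.
Type 4 (peak Gupta at position 2): ranking walks positions 2-1-3-4, expanding outward from the peak — single-peaked.
Type 5 (peak Osei at position 3): ranking walks positions 3-2-4-1, expanding outward from the peak — single-peaked.
Type 6 (peak Zhou at position 4): ranking walks positions 4-3-2-1, expanding outward from the peak — single-peaked.
Every ranking is single-peaked on this axis.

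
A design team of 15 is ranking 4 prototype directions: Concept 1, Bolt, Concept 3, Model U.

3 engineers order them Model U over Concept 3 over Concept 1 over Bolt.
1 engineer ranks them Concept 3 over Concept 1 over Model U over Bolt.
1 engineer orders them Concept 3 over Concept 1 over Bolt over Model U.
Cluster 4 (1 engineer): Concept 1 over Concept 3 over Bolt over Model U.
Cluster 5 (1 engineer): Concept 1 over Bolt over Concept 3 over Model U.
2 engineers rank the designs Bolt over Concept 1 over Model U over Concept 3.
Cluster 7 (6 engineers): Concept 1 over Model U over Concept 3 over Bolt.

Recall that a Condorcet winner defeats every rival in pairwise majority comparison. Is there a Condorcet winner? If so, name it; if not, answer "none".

Concept 1

Head-to-head results (15 engineers):
Concept 1 vs Bolt: Concept 1 is ranked higher on 3+1+1+1+1+6 = 13 ballots, Bolt on 2. Concept 1 wins 13–2.
Concept 1 vs Concept 3: 1+1+2+6 = 10 for Concept 1, 5 for Concept 3 — Concept 1 by 10–5.
Concept 1 vs Model U: Concept 1 preferred on 1+1+1+1+2+6 = 12 ballots; Concept 1 wins 12–3.
Bolt vs Concept 3: Bolt is ranked higher on 1+2 = 3 ballots, Concept 3 on 12. Concept 3 wins 12–3.
Bolt vs Model U: 1+1+1+2 = 5 for Bolt, 10 for Model U — Model U by 10–5.
Concept 3 vs Model U: Concept 3 preferred on 1+1+1+1 = 4 ballots; Model U wins 11–4.
Concept 1 wins every pairwise contest, so Concept 1 is the Condorcet winner.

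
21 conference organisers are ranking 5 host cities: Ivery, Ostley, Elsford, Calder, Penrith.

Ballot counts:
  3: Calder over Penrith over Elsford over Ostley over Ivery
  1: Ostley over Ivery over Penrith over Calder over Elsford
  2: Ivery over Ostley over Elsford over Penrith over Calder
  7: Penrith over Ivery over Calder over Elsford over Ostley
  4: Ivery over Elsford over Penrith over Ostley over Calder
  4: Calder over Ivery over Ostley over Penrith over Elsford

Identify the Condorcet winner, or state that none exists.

Ivery

Check each pair by majority over 21 ballots:
Ivery vs Ostley: Ivery wins 17–4.
Ivery–Elsford: Ivery 18–3.
Ivery vs Calder: 1+2+7+4 = 14 for Ivery, 7 for Calder — Ivery by 14–7.
Ivery vs Penrith: Ivery wins 11–10.
Ostley vs Elsford: Elsford wins 14–7.
Ostley vs Calder: Ostley is ranked higher on 1+2+4 = 7 ballots, Calder on 14. Calder wins 14–7.
Ostley vs Penrith: 1+2+4 = 7 for Ostley, 14 for Penrith — Penrith by 14–7.
Elsford vs Calder: Calder, 15–6.
Elsford vs Penrith: Penrith, 15–6.
Calder vs Penrith: 3+4 = 7 for Calder, 14 for Penrith — Penrith by 14–7.
Ivery beats each of Ostley, Elsford, Calder, Penrith — Ivery is the Condorcet winner.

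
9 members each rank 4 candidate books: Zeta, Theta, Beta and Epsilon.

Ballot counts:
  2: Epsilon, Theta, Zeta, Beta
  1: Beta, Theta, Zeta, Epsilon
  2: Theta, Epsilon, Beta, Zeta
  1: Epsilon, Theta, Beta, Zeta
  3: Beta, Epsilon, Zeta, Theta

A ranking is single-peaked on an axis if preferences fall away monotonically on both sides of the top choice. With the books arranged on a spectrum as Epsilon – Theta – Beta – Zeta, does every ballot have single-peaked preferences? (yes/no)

no

Axis positions: Epsilon=1, Theta=2, Beta=3, Zeta=4.
Ballot type 1: ranking walks positions 1-2-4-3; Zeta is ranked above Beta even though Beta lies between Zeta and the peak Epsilon on the axis — preferences dip and rise again. Not single-peaked.
Ballot type 2 (peak Beta at position 3): ranking walks positions 3-2-4-1, expanding outward from the peak — single-peaked.
Ballot type 3 (peak Theta at position 2): ranking walks positions 2-1-3-4, expanding outward from the peak — single-peaked.
Ballot type 4 (peak Epsilon at position 1): ranking walks positions 1-2-3-4, expanding outward from the peak — single-peaked.
Ballot type 5: ranking walks positions 3-1-4-2; Epsilon is ranked above Theta even though Theta lies between Epsilon and the peak Beta on the axis — preferences dip and rise again. Not single-peaked.
Ballot type 1 violates single-peakedness, so the profile is not single-peaked on this axis.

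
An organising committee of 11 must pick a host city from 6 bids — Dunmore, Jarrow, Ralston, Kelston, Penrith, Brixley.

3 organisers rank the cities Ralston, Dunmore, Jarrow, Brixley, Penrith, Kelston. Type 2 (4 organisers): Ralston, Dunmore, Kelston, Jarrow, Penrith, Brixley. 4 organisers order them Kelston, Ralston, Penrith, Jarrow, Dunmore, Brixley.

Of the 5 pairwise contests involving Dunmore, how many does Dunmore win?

Dunmore against each rival (11 organisers):
Dunmore vs Jarrow: 7 to 4, Dunmore.
Dunmore vs Ralston: 0 to 11, Ralston.
Dunmore vs Kelston: Dunmore wins 7–4.
Dunmore vs Penrith: Dunmore, 7–4.
Dunmore vs Brixley: Dunmore is ranked higher on 3+4+4 = 11 ballots, Brixley on 0. Dunmore wins 11–0.
Dunmore beats Jarrow, Kelston, Penrith, Brixley; loses to Ralston — 4 pairwise wins.

4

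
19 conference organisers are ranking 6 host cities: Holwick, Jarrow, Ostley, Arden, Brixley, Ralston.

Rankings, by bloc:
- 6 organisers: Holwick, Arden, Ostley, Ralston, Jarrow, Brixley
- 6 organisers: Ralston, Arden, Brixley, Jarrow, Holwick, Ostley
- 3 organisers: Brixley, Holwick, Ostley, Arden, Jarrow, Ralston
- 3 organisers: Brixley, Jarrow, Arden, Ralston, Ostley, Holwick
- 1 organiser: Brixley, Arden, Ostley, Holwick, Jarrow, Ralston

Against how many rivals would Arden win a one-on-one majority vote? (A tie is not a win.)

5

Arden against each rival (19 organisers):
Arden vs Holwick: Arden is ranked higher on 6+3+1 = 10 ballots, Holwick on 9. Arden wins 10–9.
Arden vs Jarrow: 16 to 3, Arden.
Arden vs Ostley: Arden wins 16–3.
Arden–Brixley: Arden 12–7.
Arden vs Ralston: 13 to 6, Arden.
Arden beats Holwick, Jarrow, Ostley, Brixley, Ralston — 5 pairwise wins.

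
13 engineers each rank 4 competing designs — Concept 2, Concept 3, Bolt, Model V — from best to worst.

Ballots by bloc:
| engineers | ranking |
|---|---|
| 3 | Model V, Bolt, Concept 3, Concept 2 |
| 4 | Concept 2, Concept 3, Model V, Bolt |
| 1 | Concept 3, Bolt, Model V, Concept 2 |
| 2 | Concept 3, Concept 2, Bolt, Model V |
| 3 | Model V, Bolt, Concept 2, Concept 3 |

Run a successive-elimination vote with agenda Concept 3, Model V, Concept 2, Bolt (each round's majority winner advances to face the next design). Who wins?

Round 1: Concept 3 vs Model V — 7–6, Concept 3 advances.
Round 2: Concept 3 vs Concept 2 — 6–7, Concept 2 advances.
Round 3: Concept 2 vs Bolt — 6–7, Bolt advances.
Bolt survives the agenda.

Bolt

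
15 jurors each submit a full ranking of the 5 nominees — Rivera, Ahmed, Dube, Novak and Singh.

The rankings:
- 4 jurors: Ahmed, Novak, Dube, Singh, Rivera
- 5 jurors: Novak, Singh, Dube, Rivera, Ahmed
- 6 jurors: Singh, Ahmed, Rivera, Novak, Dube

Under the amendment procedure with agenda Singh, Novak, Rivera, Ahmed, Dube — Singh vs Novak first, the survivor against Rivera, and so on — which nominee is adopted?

Ahmed

Round 1: Singh vs Novak — 6–9, Novak advances.
Round 2: Novak vs Rivera — 9–6, Novak advances.
Round 3: Novak vs Ahmed — 5–10, Ahmed advances.
Round 4: Ahmed vs Dube — 10–5, Ahmed advances.
Ahmed survives the agenda.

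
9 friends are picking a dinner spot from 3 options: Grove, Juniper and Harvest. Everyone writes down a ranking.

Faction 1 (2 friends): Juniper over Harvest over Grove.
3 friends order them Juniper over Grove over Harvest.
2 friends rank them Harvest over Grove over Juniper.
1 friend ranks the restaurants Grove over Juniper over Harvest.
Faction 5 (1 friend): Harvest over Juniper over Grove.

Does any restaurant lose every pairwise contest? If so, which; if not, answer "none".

Grove

Pairwise majorities:
Grove vs Juniper: Grove preferred on 2+1 = 3 ballots; Juniper wins 6–3.
Grove vs Harvest: 3+1 = 4 for Grove, 5 for Harvest — Harvest by 5–4.
Juniper vs Harvest: Juniper is ranked higher on 2+3+1 = 6 ballots, Harvest on 3. Juniper wins 6–3.
Grove is beaten in every head-to-head and is the Condorcet loser.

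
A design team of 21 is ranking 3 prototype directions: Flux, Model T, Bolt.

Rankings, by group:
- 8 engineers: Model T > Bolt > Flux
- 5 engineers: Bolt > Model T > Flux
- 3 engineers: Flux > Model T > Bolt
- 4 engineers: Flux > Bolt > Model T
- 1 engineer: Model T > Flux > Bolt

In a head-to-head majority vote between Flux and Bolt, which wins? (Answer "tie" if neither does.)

Ballots ranking Flux above Bolt: 3 + 4 + 1 = 8.
Ballots ranking Bolt above Flux: 21 − 8 = 13.
Bolt wins the head-to-head 13–8.

Bolt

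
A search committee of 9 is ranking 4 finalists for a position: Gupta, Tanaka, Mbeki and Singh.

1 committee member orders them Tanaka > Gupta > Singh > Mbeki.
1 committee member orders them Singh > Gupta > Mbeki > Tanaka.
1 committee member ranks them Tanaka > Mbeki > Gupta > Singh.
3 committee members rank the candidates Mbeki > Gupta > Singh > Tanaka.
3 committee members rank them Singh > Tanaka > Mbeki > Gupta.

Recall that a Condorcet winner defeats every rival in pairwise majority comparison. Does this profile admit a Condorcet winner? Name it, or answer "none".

none

Check each pair by majority over 9 ballots:
Gupta vs Tanaka: Tanaka, 5–4.
Gupta vs Mbeki: Mbeki wins 7–2.
Gupta vs Singh: Gupta, 5–4.
Tanaka vs Mbeki: 1+1+3 = 5 for Tanaka, 4 for Mbeki — Tanaka by 5–4.
Tanaka vs Singh: 1+1 = 2 for Tanaka, 7 for Singh — Singh by 7–2.
Mbeki–Singh: Singh 5–4.
No candidate is unbeaten: Gupta loses to Tanaka; Tanaka loses to Singh; Mbeki loses to Tanaka; Singh loses to Gupta. In particular Gupta > Singh > Tanaka > Gupta is a majority cycle — no Condorcet winner exists.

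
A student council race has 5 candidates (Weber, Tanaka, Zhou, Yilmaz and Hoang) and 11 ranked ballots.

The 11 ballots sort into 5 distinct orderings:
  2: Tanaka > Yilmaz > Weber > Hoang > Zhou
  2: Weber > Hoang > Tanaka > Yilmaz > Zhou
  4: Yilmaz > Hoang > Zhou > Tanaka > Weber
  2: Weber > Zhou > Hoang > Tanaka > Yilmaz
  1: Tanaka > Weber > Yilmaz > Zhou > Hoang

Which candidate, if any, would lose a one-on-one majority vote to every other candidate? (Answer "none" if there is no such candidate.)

Pairwise majorities:
Weber–Tanaka: Tanaka 7–4.
Weber vs Zhou: 2+2+2+1 = 7 for Weber, 4 for Zhou — Weber by 7–4.
Weber vs Yilmaz: Weber preferred on 2+2+1 = 5 ballots; Yilmaz wins 6–5.
Weber vs Hoang: Weber wins 7–4.
Tanaka–Zhou: Zhou 6–5.
Tanaka vs Yilmaz: Tanaka wins 7–4.
Tanaka vs Hoang: 2+1 = 3 for Tanaka, 8 for Hoang — Hoang by 8–3.
Zhou vs Yilmaz: Zhou preferred on 2 ballots; Yilmaz wins 9–2.
Zhou vs Hoang: Hoang wins 8–3.
Yilmaz–Hoang: Yilmaz 7–4.
Each candidate has at least one pairwise win (Weber beats Zhou; Tanaka beats Weber; Zhou beats Tanaka; Yilmaz beats Weber; Hoang beats Tanaka) — no Condorcet loser.

none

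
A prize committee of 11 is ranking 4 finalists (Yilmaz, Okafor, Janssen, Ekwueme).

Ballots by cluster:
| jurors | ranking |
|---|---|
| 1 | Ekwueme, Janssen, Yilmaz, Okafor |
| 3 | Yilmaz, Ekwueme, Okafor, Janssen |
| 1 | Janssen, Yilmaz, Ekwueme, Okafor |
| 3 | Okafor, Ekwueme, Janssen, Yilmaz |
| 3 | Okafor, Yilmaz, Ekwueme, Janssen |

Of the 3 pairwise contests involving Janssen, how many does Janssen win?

Janssen against each rival (11 jurors):
Janssen–Yilmaz: Yilmaz 6–5.
Janssen vs Okafor: 2 to 9, Okafor.
Janssen vs Ekwueme: Ekwueme, 10–1.
Janssen beats no one; loses to Yilmaz, Okafor, Ekwueme — 0 pairwise wins.

0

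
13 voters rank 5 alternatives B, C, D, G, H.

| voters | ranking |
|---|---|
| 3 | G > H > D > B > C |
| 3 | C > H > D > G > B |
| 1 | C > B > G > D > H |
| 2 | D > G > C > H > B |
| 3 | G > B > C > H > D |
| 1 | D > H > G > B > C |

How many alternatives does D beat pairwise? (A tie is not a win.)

1

D against each rival (13 voters):
D vs B: D, 9–4.
D vs C: C wins 7–6.
D vs G: G, 7–6.
D vs H: H wins 9–4.
D beats B; loses to C, G, H — 1 pairwise win.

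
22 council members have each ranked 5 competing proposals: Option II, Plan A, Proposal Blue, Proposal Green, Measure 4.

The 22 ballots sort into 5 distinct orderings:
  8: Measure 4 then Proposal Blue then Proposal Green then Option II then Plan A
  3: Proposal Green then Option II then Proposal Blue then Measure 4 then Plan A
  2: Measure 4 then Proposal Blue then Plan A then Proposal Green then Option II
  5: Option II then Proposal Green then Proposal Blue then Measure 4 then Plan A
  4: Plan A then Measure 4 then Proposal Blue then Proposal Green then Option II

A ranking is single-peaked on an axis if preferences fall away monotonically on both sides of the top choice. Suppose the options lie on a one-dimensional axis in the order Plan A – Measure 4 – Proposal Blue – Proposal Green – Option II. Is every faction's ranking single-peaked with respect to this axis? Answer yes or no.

Axis positions: Plan A=1, Measure 4=2, Proposal Blue=3, Proposal Green=4, Option II=5.
Faction 1 (peak Measure 4 at position 2): ranking walks positions 2-3-4-5-1, expanding outward from the peak — single-peaked.
Faction 2 (peak Proposal Green at position 4): ranking walks positions 4-5-3-2-1, expanding outward from the peak — single-peaked.
Faction 3 (peak Measure 4 at position 2): ranking walks positions 2-3-1-4-5, expanding outward from the peak — single-peaked.
Faction 4 (peak Option II at position 5): ranking walks positions 5-4-3-2-1, expanding outward from the peak — single-peaked.
Faction 5 (peak Plan A at position 1): ranking walks positions 1-2-3-4-5, expanding outward from the peak — single-peaked.
Every ranking is single-peaked on this axis.

yes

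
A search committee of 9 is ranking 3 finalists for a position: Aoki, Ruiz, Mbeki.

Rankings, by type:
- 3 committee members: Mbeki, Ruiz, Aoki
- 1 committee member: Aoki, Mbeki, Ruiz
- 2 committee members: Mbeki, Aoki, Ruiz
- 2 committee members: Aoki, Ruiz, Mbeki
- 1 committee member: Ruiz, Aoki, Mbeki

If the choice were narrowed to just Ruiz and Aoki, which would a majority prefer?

Ballots ranking Ruiz above Aoki: 3 + 1 = 4.
Ballots ranking Aoki above Ruiz: 9 − 4 = 5.
Aoki wins the head-to-head 5–4.

Aoki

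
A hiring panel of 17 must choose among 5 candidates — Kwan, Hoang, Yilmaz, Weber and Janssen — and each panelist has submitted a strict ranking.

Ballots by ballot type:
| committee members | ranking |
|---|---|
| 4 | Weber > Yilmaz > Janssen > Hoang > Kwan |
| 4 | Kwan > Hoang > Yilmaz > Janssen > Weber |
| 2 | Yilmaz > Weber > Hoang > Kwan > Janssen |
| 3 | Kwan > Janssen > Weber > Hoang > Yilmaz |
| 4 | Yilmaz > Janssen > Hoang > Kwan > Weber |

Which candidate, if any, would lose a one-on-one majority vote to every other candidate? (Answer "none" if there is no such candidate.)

none

Pairwise majorities:
Kwan–Hoang: Hoang 10–7.
Kwan vs Yilmaz: 7 to 10, Yilmaz.
Kwan vs Weber: Kwan preferred on 4+3+4 = 11 ballots; Kwan wins 11–6.
Kwan vs Janssen: 4+2+3 = 9 for Kwan, 8 for Janssen — Kwan by 9–8.
Hoang vs Yilmaz: Hoang preferred on 4+3 = 7 ballots; Yilmaz wins 10–7.
Hoang–Weber: Weber 9–8.
Hoang vs Janssen: 4+2 = 6 for Hoang, 11 for Janssen — Janssen by 11–6.
Yilmaz vs Weber: Yilmaz preferred on 4+2+4 = 10 ballots; Yilmaz wins 10–7.
Yilmaz–Janssen: Yilmaz 14–3.
Weber–Janssen: Janssen 11–6.
No candidate is winless: Kwan beats Weber; Hoang beats Kwan; Yilmaz beats Kwan; Weber beats Hoang; Janssen beats Hoang. There is no Condorcet loser.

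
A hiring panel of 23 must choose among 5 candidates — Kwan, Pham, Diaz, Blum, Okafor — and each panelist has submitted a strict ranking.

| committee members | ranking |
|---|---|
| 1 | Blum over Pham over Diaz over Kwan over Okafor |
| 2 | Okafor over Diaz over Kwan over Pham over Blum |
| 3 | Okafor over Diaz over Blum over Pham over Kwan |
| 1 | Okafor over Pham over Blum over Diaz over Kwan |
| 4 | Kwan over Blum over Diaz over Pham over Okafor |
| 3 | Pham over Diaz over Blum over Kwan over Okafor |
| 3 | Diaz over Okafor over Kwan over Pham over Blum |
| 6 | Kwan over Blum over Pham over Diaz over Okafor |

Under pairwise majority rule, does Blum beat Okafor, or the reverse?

Ballots ranking Blum above Okafor: 1 + 4 + 3 + 6 = 14.
Ballots ranking Okafor above Blum: 23 − 14 = 9.
Blum wins the head-to-head 14–9.

Blum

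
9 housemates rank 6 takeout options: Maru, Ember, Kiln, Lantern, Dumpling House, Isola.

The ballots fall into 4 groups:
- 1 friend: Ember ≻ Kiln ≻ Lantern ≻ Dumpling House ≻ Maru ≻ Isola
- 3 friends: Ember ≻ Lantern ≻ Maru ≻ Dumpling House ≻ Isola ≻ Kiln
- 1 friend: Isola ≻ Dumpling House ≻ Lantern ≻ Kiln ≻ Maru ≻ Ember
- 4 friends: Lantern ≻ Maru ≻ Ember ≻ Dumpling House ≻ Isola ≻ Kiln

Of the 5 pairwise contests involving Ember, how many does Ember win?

Ember against each rival (9 friends):
Ember–Maru: Maru 5–4.
Ember–Kiln: Ember 8–1.
Ember–Lantern: Lantern 5–4.
Ember vs Dumpling House: Ember, 8–1.
Ember vs Isola: 8 to 1, Ember.
Ember beats Kiln, Dumpling House, Isola; loses to Maru, Lantern — 3 pairwise wins.

3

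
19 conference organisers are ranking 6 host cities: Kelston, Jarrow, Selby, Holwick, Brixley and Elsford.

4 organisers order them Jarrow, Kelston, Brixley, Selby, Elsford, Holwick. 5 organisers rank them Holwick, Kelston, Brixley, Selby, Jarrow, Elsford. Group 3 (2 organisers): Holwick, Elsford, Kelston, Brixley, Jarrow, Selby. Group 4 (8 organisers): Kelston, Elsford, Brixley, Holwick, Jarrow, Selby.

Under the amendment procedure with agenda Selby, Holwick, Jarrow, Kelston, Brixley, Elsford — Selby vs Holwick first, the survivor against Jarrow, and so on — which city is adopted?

Kelston

Round 1: Selby vs Holwick — 4–15, Holwick advances.
Round 2: Holwick vs Jarrow — 15–4, Holwick advances.
Round 3: Holwick vs Kelston — 7–12, Kelston advances.
Round 4: Kelston vs Brixley — 19–0, Kelston advances.
Round 5: Kelston vs Elsford — 17–2, Kelston advances.
Kelston survives the agenda.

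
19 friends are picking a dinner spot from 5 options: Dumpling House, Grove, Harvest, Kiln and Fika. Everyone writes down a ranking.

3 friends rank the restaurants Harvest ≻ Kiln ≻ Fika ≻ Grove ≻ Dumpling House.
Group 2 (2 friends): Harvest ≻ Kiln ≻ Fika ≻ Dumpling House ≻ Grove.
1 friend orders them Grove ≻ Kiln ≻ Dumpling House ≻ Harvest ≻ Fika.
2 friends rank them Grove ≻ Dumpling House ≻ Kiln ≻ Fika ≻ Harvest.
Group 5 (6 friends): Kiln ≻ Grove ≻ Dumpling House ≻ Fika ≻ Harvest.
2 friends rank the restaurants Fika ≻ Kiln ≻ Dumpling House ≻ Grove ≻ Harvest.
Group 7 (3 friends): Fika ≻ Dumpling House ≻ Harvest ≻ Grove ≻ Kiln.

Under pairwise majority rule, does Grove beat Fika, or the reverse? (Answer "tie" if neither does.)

Fika

Ballots ranking Grove above Fika: 1 + 2 + 6 = 9.
Ballots ranking Fika above Grove: 19 − 9 = 10.
Fika wins the head-to-head 10–9.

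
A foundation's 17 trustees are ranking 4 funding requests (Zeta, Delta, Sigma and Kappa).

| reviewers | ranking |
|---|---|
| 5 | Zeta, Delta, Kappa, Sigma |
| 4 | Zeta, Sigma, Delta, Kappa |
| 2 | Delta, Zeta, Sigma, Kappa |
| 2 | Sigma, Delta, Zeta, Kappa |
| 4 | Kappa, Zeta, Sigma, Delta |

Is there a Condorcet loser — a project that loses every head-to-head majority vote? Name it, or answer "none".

none

Head-to-head results (17 reviewers):
Zeta vs Delta: Zeta is ranked higher on 5+4+4 = 13 ballots, Delta on 4. Zeta wins 13–4.
Zeta vs Sigma: Zeta, 15–2.
Zeta–Kappa: Zeta 13–4.
Delta vs Sigma: Sigma, 10–7.
Delta vs Kappa: Delta wins 13–4.
Sigma vs Kappa: Kappa, 9–8.
Each project has at least one pairwise win (Zeta beats Delta; Delta beats Kappa; Sigma beats Delta; Kappa beats Sigma) — no Condorcet loser.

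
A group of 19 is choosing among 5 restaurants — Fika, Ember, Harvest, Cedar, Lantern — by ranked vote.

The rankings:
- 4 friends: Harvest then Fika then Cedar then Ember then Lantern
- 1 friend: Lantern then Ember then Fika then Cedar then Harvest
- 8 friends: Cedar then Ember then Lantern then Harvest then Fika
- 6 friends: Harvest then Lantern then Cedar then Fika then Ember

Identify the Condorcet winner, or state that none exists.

Head-to-head results (19 friends):
Fika vs Ember: Fika is ranked higher on 4+6 = 10 ballots, Ember on 9. Fika wins 10–9.
Fika vs Harvest: 1 for Fika, 18 for Harvest — Harvest by 18–1.
Fika vs Cedar: 5 to 14, Cedar.
Fika vs Lantern: 4 to 15, Lantern.
Ember vs Harvest: 1+8 = 9 for Ember, 10 for Harvest — Harvest by 10–9.
Ember vs Cedar: 1 for Ember, 18 for Cedar — Cedar by 18–1.
Ember vs Lantern: Ember is ranked higher on 4+8 = 12 ballots, Lantern on 7. Ember wins 12–7.
Harvest vs Cedar: 10 to 9, Harvest.
Harvest vs Lantern: Harvest is ranked higher on 4+6 = 10 ballots, Lantern on 9. Harvest wins 10–9.
Cedar vs Lantern: Cedar preferred on 4+8 = 12 ballots; Cedar wins 12–7.
Harvest defeats every rival head-to-head and is the Condorcet winner.

Harvest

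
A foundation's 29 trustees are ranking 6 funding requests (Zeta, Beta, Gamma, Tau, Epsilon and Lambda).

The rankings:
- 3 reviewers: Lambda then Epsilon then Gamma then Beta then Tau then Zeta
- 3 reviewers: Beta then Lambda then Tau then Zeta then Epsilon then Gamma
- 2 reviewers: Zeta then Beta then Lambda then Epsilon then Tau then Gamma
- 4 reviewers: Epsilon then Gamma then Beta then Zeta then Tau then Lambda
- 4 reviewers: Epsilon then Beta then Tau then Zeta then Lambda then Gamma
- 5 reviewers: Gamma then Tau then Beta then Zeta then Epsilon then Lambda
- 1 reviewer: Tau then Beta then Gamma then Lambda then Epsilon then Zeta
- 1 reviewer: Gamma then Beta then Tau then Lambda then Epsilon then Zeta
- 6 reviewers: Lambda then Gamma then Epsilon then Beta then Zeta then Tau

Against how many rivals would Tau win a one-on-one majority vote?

2

Tau against each rival (29 reviewers):
Tau vs Zeta: Tau wins 17–12.
Tau vs Beta: Beta, 23–6.
Tau vs Gamma: 10 to 19, Gamma.
Tau vs Epsilon: 3+5+1+1 = 10 for Tau, 19 for Epsilon — Epsilon by 19–10.
Tau–Lambda: Tau 15–14.
Tau beats Zeta, Lambda; loses to Beta, Gamma, Epsilon — 2 pairwise wins.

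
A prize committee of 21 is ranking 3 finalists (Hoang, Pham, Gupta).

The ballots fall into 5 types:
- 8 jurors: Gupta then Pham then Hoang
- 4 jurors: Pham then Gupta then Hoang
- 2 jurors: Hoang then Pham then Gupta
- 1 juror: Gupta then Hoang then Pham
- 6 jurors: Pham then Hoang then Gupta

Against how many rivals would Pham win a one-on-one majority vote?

2

Pham against each rival (21 jurors):
Pham vs Hoang: 18 to 3, Pham.
Pham vs Gupta: 4+2+6 = 12 for Pham, 9 for Gupta — Pham by 12–9.
Pham beats Hoang, Gupta — 2 pairwise wins.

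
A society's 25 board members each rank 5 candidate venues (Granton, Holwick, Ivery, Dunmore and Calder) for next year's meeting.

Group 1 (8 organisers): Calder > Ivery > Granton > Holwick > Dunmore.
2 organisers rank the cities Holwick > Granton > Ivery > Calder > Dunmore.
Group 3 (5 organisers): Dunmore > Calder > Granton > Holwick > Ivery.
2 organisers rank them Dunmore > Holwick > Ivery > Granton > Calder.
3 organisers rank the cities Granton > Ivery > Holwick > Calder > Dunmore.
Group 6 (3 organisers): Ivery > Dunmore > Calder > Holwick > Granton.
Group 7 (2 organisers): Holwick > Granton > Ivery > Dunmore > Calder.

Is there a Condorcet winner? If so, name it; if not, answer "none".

Check each pair by majority over 25 ballots:
Granton vs Holwick: Granton wins 16–9.
Granton–Ivery: Ivery 13–12.
Granton vs Dunmore: Granton, 15–10.
Granton vs Calder: Calder, 16–9.
Holwick–Ivery: Ivery 14–11.
Holwick vs Dunmore: Holwick, 15–10.
Holwick vs Calder: Calder, 16–9.
Ivery vs Dunmore: Ivery, 18–7.
Ivery–Calder: Calder 13–12.
Dunmore vs Calder: Calder wins 13–12.
Calder defeats every rival head-to-head and is the Condorcet winner.

Calder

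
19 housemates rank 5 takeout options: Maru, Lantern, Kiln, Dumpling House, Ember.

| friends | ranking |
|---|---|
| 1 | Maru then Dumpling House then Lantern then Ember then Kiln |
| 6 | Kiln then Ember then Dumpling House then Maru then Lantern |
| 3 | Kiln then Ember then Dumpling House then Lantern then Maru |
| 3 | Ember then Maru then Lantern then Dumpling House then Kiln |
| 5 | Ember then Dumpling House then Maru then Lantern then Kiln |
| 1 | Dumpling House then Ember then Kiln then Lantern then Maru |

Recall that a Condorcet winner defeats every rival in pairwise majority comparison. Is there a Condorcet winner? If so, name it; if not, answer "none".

Check each pair by majority over 19 ballots:
Maru vs Lantern: 15 to 4, Maru.
Maru vs Kiln: Maru preferred on 1+3+5 = 9 ballots; Kiln wins 10–9.
Maru vs Dumpling House: 4 to 15, Dumpling House.
Maru vs Ember: Maru preferred on 1 ballot; Ember wins 18–1.
Lantern vs Kiln: 9 to 10, Kiln.
Lantern vs Dumpling House: Lantern is ranked higher on 3 ballots, Dumpling House on 16. Dumpling House wins 16–3.
Lantern vs Ember: Lantern preferred on 1 ballot; Ember wins 18–1.
Kiln vs Dumpling House: 9 to 10, Dumpling House.
Kiln vs Ember: Kiln is ranked higher on 6+3 = 9 ballots, Ember on 10. Ember wins 10–9.
Dumpling House vs Ember: 2 to 17, Ember.
Ember defeats every rival head-to-head and is the Condorcet winner.

Ember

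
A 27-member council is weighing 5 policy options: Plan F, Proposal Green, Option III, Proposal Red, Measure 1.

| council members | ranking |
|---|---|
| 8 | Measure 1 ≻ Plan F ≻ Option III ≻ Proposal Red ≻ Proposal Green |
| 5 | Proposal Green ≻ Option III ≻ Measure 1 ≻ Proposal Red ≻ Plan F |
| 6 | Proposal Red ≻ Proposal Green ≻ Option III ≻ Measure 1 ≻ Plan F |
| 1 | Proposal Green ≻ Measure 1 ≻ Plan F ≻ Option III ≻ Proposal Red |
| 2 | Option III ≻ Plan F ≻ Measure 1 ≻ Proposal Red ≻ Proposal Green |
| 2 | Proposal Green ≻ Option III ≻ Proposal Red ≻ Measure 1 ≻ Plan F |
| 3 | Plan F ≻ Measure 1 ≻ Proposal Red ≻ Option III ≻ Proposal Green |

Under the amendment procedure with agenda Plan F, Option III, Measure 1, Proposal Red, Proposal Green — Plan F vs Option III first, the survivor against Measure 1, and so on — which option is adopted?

Proposal Green

Round 1: Plan F vs Option III — 12–15, Option III advances.
Round 2: Option III vs Measure 1 — 15–12, Option III advances.
Round 3: Option III vs Proposal Red — 18–9, Option III advances.
Round 4: Option III vs Proposal Green — 13–14, Proposal Green advances.
Proposal Green survives the agenda.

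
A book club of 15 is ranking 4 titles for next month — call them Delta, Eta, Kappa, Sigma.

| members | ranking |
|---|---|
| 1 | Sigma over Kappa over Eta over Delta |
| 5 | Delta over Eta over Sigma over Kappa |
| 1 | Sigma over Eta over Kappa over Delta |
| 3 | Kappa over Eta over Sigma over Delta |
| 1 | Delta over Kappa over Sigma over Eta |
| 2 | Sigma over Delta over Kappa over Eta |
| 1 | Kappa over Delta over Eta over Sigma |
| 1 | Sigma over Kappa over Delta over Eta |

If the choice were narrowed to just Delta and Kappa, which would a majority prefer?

Delta

Ballots ranking Delta above Kappa: 5 + 1 + 2 = 8.
Ballots ranking Kappa above Delta: 15 − 8 = 7.
Delta wins the head-to-head 8–7.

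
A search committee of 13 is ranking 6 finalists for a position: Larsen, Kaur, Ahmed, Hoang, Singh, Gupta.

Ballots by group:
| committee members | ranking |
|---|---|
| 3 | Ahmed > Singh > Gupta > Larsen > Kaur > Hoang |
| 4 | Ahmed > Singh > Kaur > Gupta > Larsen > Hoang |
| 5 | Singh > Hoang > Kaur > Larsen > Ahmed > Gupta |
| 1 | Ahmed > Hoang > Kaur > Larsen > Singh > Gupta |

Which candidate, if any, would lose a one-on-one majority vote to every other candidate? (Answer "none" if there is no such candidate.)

Pairwise majorities:
Larsen vs Kaur: 3 to 10, Kaur.
Larsen vs Ahmed: Larsen is ranked higher on 5 ballots, Ahmed on 8. Ahmed wins 8–5.
Larsen vs Hoang: Larsen preferred on 3+4 = 7 ballots; Larsen wins 7–6.
Larsen vs Singh: Singh wins 12–1.
Larsen vs Gupta: Gupta, 7–6.
Kaur vs Ahmed: 5 to 8, Ahmed.
Kaur–Hoang: Kaur 7–6.
Kaur vs Singh: 1 to 12, Singh.
Kaur vs Gupta: 4+5+1 = 10 for Kaur, 3 for Gupta — Kaur by 10–3.
Ahmed–Hoang: Ahmed 8–5.
Ahmed vs Singh: Ahmed wins 8–5.
Ahmed vs Gupta: Ahmed wins 13–0.
Hoang vs Singh: Hoang preferred on 1 ballot; Singh wins 12–1.
Hoang vs Gupta: 5+1 = 6 for Hoang, 7 for Gupta — Gupta by 7–6.
Singh vs Gupta: Singh is ranked higher on 3+4+5+1 = 13 ballots, Gupta on 0. Singh wins 13–0.
Only Hoang has no wins; Hoang is the Condorcet loser.

Hoang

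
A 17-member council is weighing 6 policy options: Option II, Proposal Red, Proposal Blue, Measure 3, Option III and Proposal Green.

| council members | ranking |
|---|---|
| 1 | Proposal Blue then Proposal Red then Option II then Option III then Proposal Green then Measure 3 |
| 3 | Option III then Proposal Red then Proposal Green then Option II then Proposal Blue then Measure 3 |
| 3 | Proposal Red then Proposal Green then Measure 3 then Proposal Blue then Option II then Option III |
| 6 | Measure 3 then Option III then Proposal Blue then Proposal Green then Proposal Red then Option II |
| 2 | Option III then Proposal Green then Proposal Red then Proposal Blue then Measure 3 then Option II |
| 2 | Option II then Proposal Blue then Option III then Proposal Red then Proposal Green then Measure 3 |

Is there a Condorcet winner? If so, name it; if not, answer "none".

Head-to-head results (17 council members):
Option II vs Proposal Red: 2 to 15, Proposal Red.
Option II vs Proposal Blue: Proposal Blue, 12–5.
Option II–Measure 3: Measure 3 11–6.
Option II vs Option III: Option II is ranked higher on 1+3+2 = 6 ballots, Option III on 11. Option III wins 11–6.
Option II–Proposal Green: Proposal Green 14–3.
Proposal Red–Proposal Blue: Proposal Blue 9–8.
Proposal Red vs Measure 3: Proposal Red is ranked higher on 1+3+3+2+2 = 11 ballots, Measure 3 on 6. Proposal Red wins 11–6.
Proposal Red vs Option III: Option III, 13–4.
Proposal Red vs Proposal Green: Proposal Red wins 9–8.
Proposal Blue vs Measure 3: Measure 3, 9–8.
Proposal Blue–Option III: Option III 11–6.
Proposal Blue vs Proposal Green: Proposal Blue, 9–8.
Measure 3 vs Option III: Measure 3 wins 9–8.
Measure 3 vs Proposal Green: Proposal Green, 11–6.
Option III–Proposal Green: Option III 14–3.
Each option drops at least one matchup (Option II loses to Proposal Red; Proposal Red loses to Proposal Blue; Proposal Blue loses to Measure 3; Measure 3 loses to Proposal Red; Option III loses to Measure 3; Proposal Green loses to Proposal Red); the cycle Proposal Red beats Measure 3 beats Proposal Blue beats Proposal Red rules out a Condorcet winner.

none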